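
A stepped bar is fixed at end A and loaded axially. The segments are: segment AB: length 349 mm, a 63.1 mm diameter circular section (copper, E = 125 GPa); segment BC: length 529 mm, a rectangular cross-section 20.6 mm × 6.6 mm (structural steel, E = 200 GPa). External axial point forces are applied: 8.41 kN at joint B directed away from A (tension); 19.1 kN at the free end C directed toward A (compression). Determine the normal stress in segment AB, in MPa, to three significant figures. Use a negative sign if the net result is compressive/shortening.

-3.42 MPa

Internal axial forces (sectioning from the free end, tension +): N_BC = -19.1 kN, N_AB = -10.69 kN.
A_AB = 3127 mm².
σ_AB = N_AB/A_AB = -10690/3127 = -3.418 MPa.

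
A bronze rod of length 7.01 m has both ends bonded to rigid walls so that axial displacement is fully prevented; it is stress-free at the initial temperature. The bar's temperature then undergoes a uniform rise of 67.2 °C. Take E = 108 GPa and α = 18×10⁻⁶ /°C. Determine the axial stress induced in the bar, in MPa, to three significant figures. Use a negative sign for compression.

Free thermal expansion αLΔT = 18e-6 · 7010 · 67.2 = 8.479 mm.
The walls impose strain ε = −(8.479)/7010 = -1.2096e-03; σ = Eε = 108000 · -1.2096e-03 = -130.6 MPa.

-131 MPa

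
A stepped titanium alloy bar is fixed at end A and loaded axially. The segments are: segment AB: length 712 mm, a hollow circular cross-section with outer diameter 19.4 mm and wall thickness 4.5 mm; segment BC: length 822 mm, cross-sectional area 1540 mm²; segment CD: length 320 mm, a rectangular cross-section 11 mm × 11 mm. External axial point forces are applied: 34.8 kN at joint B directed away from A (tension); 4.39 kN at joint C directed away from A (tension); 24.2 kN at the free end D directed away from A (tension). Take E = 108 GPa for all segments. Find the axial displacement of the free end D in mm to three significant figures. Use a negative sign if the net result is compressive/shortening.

Internal axial forces (sectioning from the free end, tension +): N_CD = 24.2 kN, N_BC = 28.59 kN, N_AB = 63.39 kN.
A_AB = 210.6 mm².
A_CD = 121 mm².
δ_AB = 63390·712/(210.6·108000) = 1.984 mm
δ_BC = 28590·822/(1540·108000) = 0.1413 mm
δ_CD = 24200·320/(121·108000) = 0.5926 mm
δ = Σδ_i = 2.718 mm.

2.72 mm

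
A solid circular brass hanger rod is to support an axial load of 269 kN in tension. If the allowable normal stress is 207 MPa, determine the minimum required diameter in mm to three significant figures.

40.7 mm

Required area A ≥ P/σ_allow = 269000/207 = 1300 mm².
For a solid circular section, d ≥ √(4A/π) = 40.68 mm.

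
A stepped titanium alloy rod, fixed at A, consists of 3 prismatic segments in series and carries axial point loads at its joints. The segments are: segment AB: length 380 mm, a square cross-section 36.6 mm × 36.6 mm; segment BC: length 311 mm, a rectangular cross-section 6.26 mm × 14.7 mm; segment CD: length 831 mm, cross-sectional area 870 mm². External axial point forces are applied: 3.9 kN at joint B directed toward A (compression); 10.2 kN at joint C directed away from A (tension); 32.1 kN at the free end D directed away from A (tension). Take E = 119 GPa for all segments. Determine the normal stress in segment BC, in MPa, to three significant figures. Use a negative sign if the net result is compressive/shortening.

Internal axial forces (sectioning from the free end, tension +): N_CD = 32.1 kN, N_BC = 42.3 kN, N_AB = 38.4 kN.
A_BC = 92.02 mm².
σ_BC = N_BC/A_BC = 42300/92.02 = 459.7 MPa.

460 MPa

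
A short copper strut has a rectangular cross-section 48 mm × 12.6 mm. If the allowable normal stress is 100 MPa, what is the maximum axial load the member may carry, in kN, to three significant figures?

60.5 kN

A = 604.8 mm².
P_max = σ_allow · A = 100 · 604.8 = 60480 N = 60.48 kN.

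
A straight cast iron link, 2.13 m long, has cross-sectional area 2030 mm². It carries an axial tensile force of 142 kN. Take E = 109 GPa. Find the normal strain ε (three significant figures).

6.42e-04

σ = N/A = 69.95 MPa; ε = σ/E = 69.95/109000 = 6.417e-04.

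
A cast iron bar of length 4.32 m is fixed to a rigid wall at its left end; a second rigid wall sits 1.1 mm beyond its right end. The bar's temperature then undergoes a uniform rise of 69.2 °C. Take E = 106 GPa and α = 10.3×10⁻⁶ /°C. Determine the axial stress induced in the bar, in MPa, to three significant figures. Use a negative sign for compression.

Free thermal expansion αLΔT = 10.3e-6 · 4320 · 69.2 = 3.079 mm.
The walls engage after the gap closes; constrained expansion = 3.079 − 1.1 = 1.979 mm.
The walls impose strain ε = −(1.979)/4320 = -4.5813e-04; σ = Eε = 106000 · -4.5813e-04 = -48.56 MPa.

-48.6 MPa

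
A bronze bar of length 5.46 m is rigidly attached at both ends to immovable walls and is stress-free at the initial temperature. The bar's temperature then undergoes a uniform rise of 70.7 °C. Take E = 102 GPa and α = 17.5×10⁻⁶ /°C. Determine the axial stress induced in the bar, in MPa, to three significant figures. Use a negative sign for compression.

Free thermal expansion αLΔT = 17.5e-6 · 5460 · 70.7 = 6.755 mm.
The walls impose strain ε = −(6.755)/5460 = -1.2372e-03; σ = Eε = 102000 · -1.2372e-03 = -126.2 MPa.

-126 MPa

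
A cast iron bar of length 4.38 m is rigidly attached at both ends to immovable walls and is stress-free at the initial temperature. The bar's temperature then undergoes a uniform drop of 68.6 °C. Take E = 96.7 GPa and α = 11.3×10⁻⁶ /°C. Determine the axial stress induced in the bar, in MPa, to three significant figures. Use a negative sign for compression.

75.0 MPa

Free thermal expansion αLΔT = 11.3e-6 · 4380 · -68.6 = -3.395 mm.
The walls impose strain ε = −(-3.395)/4380 = 7.7518e-04; σ = Eε = 96700 · 7.7518e-04 = 74.96 MPa.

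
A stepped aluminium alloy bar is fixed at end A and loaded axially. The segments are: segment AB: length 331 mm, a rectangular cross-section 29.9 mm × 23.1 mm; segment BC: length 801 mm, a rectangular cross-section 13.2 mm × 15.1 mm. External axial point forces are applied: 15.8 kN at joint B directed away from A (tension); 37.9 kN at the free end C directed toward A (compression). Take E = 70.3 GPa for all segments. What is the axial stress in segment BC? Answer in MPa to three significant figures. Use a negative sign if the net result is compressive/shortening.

-190 MPa

Internal axial forces (sectioning from the free end, tension +): N_BC = -37.9 kN, N_AB = -22.1 kN.
A_BC = 199.3 mm².
σ_BC = N_BC/A_BC = -37900/199.3 = -190.1 MPa.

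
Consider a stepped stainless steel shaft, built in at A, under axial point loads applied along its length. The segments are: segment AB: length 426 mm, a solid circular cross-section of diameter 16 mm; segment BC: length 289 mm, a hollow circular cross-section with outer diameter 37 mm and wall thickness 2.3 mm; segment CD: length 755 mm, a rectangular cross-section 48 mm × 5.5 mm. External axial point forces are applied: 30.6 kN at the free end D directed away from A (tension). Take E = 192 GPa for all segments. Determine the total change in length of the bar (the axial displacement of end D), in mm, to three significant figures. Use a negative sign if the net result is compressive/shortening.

0.977 mm

Internal axial forces (sectioning from the free end, tension +): N_CD = 30.6 kN, N_BC = 30.6 kN, N_AB = 30.6 kN.
A_AB = 201.1 mm².
A_BC = 250.7 mm².
A_CD = 264 mm².
δ_AB = 30600·426/(201.1·192000) = 0.3377 mm
δ_BC = 30600·289/(250.7·192000) = 0.1837 mm
δ_CD = 30600·755/(264·192000) = 0.4558 mm
δ = Σδ_i = 0.9772 mm.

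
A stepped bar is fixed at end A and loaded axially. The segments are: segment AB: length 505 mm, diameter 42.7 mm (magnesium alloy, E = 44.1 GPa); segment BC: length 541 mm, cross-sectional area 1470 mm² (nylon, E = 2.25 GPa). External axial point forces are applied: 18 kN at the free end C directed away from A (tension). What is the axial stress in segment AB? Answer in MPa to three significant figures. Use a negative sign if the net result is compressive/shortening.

12.6 MPa

Internal axial forces (sectioning from the free end, tension +): N_BC = 18 kN, N_AB = 18 kN.
A_AB = 1432 mm².
σ_AB = N_AB/A_AB = 18000/1432 = 12.57 MPa.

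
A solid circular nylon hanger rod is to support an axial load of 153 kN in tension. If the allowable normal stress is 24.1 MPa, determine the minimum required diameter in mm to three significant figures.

89.9 mm

Required area A ≥ P/σ_allow = 153000/24.1 = 6349 mm².
For a solid circular section, d ≥ √(4A/π) = 89.91 mm.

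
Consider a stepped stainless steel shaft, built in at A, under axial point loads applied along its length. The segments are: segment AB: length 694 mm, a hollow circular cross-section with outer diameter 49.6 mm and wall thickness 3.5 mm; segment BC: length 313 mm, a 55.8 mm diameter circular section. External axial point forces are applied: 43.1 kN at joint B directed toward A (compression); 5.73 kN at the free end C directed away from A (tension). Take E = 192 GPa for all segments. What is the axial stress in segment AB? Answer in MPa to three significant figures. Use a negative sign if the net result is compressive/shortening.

-73.7 MPa

Internal axial forces (sectioning from the free end, tension +): N_BC = 5.73 kN, N_AB = -37.37 kN.
A_AB = 506.9 mm².
σ_AB = N_AB/A_AB = -37370/506.9 = -73.72 MPa.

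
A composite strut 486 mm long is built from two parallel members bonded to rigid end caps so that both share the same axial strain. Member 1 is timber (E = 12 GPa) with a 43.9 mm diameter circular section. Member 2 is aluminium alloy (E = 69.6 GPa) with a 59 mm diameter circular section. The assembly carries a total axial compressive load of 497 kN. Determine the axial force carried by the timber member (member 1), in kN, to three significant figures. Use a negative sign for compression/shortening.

-43.3 kN

A_1 = 1514 mm².
A_2 = 2734 mm².
Equal strain + equilibrium ⇒ each member carries load in proportion to AE: A₁E₁ = 18160000 N, A₂E₂ = 190300000 N, ΣAE = 208400000 N.
F₁ = P·A₁E₁/ΣAE = -497000·18160000/208400000 = -43310 N.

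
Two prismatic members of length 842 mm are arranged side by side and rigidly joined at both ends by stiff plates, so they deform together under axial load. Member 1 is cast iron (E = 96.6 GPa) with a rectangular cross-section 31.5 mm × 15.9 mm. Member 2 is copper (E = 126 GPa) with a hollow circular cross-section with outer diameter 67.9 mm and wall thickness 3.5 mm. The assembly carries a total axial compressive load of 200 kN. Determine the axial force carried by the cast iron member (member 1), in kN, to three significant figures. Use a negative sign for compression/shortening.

A_1 = 500.9 mm².
A_2 = 708.1 mm².
Equal strain + equilibrium ⇒ each member carries load in proportion to AE: A₁E₁ = 48380000 N, A₂E₂ = 89220000 N, ΣAE = 137600000 N.
F₁ = P·A₁E₁/ΣAE = -200000·48380000/137600000 = -70320 N.

-70.3 kN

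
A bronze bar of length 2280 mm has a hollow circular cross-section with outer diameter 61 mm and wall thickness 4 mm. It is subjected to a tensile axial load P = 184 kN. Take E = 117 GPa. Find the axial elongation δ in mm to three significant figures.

5.01 mm

A = 716.3 mm².
δ_mech = NL/(AE) = 184000·2280/(716.3·117000) = 5.006 mm.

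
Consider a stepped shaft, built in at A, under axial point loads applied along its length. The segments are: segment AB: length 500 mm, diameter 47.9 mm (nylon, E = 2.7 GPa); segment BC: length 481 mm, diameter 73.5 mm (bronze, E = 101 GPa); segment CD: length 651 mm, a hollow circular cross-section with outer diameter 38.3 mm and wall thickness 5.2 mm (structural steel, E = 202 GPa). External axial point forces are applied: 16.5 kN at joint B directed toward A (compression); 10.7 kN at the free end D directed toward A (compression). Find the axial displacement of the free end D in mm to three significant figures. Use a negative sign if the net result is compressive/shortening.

-2.87 mm

Internal axial forces (sectioning from the free end, tension +): N_CD = -10.7 kN, N_BC = -10.7 kN, N_AB = -27.2 kN.
A_AB = 1802 mm².
A_BC = 4243 mm².
A_CD = 540.7 mm².
δ_AB = -27200·500/(1802·2700) = -2.795 mm
δ_BC = -10700·481/(4243·101000) = -0.01201 mm
δ_CD = -10700·651/(540.7·202000) = -0.06377 mm
δ = Σδ_i = -2.871 mm.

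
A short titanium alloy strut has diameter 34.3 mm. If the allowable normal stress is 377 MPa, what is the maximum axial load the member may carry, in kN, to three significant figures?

348 kN

A = 924 mm².
P_max = σ_allow · A = 377 · 924 = 348400 N = 348.4 kN.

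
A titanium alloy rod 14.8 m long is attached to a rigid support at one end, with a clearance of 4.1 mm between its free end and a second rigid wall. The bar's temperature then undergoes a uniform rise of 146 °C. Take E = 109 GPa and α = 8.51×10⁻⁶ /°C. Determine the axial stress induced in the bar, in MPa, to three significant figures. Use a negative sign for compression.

-105 MPa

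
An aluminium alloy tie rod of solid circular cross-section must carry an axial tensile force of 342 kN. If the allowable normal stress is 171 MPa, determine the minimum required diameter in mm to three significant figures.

Required area A ≥ P/σ_allow = 342000/171 = 2000 mm².
For a solid circular section, d ≥ √(4A/π) = 50.46 mm.

50.5 mm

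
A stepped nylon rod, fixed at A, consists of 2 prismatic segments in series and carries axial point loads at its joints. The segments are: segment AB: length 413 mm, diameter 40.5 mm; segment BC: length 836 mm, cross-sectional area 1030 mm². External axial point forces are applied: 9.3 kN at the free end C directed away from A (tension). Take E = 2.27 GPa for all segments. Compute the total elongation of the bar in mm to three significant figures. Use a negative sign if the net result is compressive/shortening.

4.64 mm

Internal axial forces (sectioning from the free end, tension +): N_BC = 9.3 kN, N_AB = 9.3 kN.
A_AB = 1288 mm².
δ_AB = 9300·413/(1288·2270) = 1.313 mm
δ_BC = 9300·836/(1030·2270) = 3.325 mm
δ = Σδ_i = 4.639 mm.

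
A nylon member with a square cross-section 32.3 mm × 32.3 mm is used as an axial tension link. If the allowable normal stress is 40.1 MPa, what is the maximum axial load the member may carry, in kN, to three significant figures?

A = 1043 mm².
P_max = σ_allow · A = 40.1 · 1043 = 41840 N = 41.84 kN.

41.8 kN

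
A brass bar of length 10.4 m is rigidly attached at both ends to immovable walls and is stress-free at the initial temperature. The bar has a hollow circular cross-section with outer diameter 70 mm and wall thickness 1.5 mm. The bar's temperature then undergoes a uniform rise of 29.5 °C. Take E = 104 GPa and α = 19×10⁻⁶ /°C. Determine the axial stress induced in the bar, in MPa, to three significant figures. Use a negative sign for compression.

Free thermal expansion αLΔT = 19e-6 · 10400 · 29.5 = 5.829 mm.
The walls impose strain ε = −(5.829)/10400 = -5.6050e-04; σ = Eε = 104000 · -5.6050e-04 = -58.29 MPa.

-58.3 MPa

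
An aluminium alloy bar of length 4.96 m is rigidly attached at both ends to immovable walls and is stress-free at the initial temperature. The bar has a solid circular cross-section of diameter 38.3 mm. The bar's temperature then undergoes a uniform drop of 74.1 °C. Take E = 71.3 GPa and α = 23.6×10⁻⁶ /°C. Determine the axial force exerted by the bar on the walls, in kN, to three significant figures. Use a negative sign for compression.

Free thermal expansion αLΔT = 23.6e-6 · 4960 · -74.1 = -8.674 mm.
The walls impose strain ε = −(-8.674)/4960 = 1.7488e-03; σ = Eε = 71300 · 1.7488e-03 = 124.7 MPa.
Wall reaction R = σ·A = 124.7·1152 = 143700 N = 143.7 kN.

144 kN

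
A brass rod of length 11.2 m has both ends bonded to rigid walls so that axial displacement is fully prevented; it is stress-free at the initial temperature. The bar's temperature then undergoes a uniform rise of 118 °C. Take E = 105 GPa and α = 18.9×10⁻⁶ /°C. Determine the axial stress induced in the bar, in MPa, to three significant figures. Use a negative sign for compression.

Free thermal expansion αLΔT = 18.9e-6 · 11200 · 118 = 24.98 mm.
The walls impose strain ε = −(24.98)/11200 = -2.2302e-03; σ = Eε = 105000 · -2.2302e-03 = -234.2 MPa.

-234 MPa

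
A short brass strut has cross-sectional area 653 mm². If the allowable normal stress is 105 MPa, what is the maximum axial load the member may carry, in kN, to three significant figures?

P_max = σ_allow · A = 105 · 653 = 68560 N = 68.56 kN.

68.6 kN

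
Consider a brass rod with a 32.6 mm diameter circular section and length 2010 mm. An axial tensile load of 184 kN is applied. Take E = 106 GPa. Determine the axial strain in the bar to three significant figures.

A = 834.7 mm².
σ = N/A = 220.4 MPa; ε = σ/E = 220.4/106000 = 2.080e-03.

0.00208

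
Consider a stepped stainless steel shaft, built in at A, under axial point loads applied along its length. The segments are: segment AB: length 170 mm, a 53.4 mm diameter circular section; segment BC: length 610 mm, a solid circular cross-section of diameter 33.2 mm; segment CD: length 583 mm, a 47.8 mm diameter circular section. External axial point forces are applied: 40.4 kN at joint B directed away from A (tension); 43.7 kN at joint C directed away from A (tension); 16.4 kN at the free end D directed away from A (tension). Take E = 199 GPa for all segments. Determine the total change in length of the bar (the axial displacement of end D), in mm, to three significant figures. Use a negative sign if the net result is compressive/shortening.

0.278 mm

Internal axial forces (sectioning from the free end, tension +): N_CD = 16.4 kN, N_BC = 60.1 kN, N_AB = 100.5 kN.
A_AB = 2240 mm².
A_BC = 865.7 mm².
A_CD = 1795 mm².
δ_AB = 100500·170/(2240·199000) = 0.03833 mm
δ_BC = 60100·610/(865.7·199000) = 0.2128 mm
δ_CD = 16400·583/(1795·199000) = 0.02677 mm
δ = Σδ_i = 0.2779 mm.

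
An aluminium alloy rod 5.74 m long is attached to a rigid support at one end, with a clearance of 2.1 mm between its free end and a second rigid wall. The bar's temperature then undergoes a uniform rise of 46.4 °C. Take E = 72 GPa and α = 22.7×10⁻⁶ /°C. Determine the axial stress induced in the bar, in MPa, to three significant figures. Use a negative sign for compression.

-49.5 MPa

Free thermal expansion αLΔT = 22.7e-6 · 5740 · 46.4 = 6.046 mm.
The walls engage after the gap closes; constrained expansion = 6.046 − 2.1 = 3.946 mm.
The walls impose strain ε = −(3.946)/5740 = -6.8743e-04; σ = Eε = 72000 · -6.8743e-04 = -49.49 MPa.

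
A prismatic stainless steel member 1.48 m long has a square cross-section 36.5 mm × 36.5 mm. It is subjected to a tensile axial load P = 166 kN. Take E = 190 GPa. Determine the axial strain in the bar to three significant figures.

6.56e-04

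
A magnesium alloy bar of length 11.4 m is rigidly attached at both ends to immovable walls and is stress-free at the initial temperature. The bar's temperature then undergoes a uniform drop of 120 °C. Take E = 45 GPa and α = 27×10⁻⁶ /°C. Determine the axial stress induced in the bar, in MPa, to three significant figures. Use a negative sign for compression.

146 MPa

Free thermal expansion αLΔT = 27e-6 · 11400 · -120 = -36.94 mm.
The walls impose strain ε = −(-36.94)/11400 = 3.2400e-03; σ = Eε = 45000 · 3.2400e-03 = 145.8 MPa.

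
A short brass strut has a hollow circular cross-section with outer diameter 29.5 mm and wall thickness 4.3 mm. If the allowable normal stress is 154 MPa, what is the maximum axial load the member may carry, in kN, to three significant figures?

52.4 kN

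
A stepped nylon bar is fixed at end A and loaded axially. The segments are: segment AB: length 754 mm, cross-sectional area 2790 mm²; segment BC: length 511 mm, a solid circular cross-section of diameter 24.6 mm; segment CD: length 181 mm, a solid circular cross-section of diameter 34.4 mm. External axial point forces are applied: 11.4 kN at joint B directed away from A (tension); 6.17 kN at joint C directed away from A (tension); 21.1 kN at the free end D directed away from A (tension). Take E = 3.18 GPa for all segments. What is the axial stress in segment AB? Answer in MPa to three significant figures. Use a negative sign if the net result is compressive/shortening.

13.9 MPa

Internal axial forces (sectioning from the free end, tension +): N_CD = 21.1 kN, N_BC = 27.27 kN, N_AB = 38.67 kN.
σ_AB = N_AB/A_AB = 38670/2790 = 13.86 MPa.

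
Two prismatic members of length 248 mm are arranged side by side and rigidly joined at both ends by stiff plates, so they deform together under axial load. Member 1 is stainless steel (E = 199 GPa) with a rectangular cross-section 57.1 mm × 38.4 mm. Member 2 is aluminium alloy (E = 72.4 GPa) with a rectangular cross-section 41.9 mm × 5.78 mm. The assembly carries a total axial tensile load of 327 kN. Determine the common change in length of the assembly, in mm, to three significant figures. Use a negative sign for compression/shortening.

0.179 mm

A_1 = 2193 mm².
A_2 = 242.2 mm².
Equal strain + equilibrium ⇒ each member carries load in proportion to AE: A₁E₁ = 436300000 N, A₂E₂ = 17530000 N, ΣAE = 453900000 N.
δ = PL/ΣAE = 327000·248/453900000 = 0.1787 mm.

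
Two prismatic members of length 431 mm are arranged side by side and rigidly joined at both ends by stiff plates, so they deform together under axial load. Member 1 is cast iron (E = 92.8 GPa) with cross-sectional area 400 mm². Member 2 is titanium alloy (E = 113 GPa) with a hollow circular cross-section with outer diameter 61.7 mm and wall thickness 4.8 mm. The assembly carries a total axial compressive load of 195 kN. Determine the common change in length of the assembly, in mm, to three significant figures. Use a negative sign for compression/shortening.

A_2 = 858 mm².
Equal strain + equilibrium ⇒ each member carries load in proportion to AE: A₁E₁ = 37120000 N, A₂E₂ = 96960000 N, ΣAE = 134100000 N.
δ = PL/ΣAE = -195000·431/134100000 = -0.6268 mm.

-0.627 mm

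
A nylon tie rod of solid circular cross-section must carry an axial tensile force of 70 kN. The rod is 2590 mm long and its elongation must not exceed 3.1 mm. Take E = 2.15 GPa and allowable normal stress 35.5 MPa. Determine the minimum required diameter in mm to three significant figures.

Required area A ≥ P/σ_allow = 70000/35.5 = 1972 mm².
For a solid circular section, d ≥ √(4A/π) = 50.11 mm.
Elongation limit: A ≥ PL/(Eδ_allow) = 70000·2590/(2150·3.1) = 27200 mm² ⇒ d ≥ 186.1 mm.
The elongation limit governs.

186 mm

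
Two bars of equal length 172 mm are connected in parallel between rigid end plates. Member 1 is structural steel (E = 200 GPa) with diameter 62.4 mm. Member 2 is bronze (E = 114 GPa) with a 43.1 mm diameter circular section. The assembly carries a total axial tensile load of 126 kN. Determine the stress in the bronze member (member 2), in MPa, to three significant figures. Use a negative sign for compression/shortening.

18.5 MPa

A_1 = 3058 mm².
A_2 = 1459 mm².
Equal strain + equilibrium ⇒ each member carries load in proportion to AE: A₁E₁ = 611600000 N, A₂E₂ = 166300000 N, ΣAE = 778000000 N.
σ₂ = P·E₂/ΣAE = 126000·114000/778000000 = 18.46 MPa.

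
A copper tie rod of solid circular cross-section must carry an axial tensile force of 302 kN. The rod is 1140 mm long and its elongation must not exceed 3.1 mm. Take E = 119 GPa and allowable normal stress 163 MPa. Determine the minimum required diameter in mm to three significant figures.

48.6 mm

Required area A ≥ P/σ_allow = 302000/163 = 1853 mm².
For a solid circular section, d ≥ √(4A/π) = 48.57 mm.
Elongation limit: A ≥ PL/(Eδ_allow) = 302000·1140/(119000·3.1) = 933.3 mm² ⇒ d ≥ 34.47 mm.
The stress limit governs.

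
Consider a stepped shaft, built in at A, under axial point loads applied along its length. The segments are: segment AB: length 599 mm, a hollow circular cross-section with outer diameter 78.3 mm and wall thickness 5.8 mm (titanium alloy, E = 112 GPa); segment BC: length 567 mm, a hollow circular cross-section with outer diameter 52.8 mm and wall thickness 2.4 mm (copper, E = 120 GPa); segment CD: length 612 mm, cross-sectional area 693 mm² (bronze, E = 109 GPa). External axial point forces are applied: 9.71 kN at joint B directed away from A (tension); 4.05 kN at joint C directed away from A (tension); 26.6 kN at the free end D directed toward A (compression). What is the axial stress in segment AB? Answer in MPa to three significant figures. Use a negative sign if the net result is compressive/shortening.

Internal axial forces (sectioning from the free end, tension +): N_CD = -26.6 kN, N_BC = -22.55 kN, N_AB = -12.84 kN.
A_AB = 1321 mm².
σ_AB = N_AB/A_AB = -12840/1321 = -9.72 MPa.

-9.72 MPa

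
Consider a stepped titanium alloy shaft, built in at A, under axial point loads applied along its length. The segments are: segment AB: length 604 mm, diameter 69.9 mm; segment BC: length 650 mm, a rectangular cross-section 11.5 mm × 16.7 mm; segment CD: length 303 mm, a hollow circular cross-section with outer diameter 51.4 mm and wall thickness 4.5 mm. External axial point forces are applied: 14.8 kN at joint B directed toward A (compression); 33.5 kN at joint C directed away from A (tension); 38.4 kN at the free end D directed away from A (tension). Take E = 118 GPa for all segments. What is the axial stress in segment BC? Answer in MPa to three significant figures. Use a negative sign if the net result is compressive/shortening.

374 MPa

Internal axial forces (sectioning from the free end, tension +): N_CD = 38.4 kN, N_BC = 71.9 kN, N_AB = 57.1 kN.
A_BC = 192 mm².
σ_BC = N_BC/A_BC = 71900/192 = 374.4 MPa.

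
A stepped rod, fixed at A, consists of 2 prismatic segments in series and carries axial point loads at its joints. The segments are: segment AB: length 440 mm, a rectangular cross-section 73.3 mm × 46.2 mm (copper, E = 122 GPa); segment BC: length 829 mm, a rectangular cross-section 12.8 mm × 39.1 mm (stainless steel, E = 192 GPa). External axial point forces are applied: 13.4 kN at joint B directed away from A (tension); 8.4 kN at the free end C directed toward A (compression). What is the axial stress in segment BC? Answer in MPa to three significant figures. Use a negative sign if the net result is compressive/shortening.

Internal axial forces (sectioning from the free end, tension +): N_BC = -8.4 kN, N_AB = 5 kN.
A_BC = 500.5 mm².
σ_BC = N_BC/A_BC = -8400/500.5 = -16.78 MPa.

-16.8 MPa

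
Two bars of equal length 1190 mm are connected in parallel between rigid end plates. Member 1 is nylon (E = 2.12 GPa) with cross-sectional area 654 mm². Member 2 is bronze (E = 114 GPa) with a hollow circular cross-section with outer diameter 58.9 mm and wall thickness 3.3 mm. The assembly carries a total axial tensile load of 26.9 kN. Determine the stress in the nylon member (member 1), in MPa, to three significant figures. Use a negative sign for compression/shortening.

A_2 = 576.4 mm².
Equal strain + equilibrium ⇒ each member carries load in proportion to AE: A₁E₁ = 1386000 N, A₂E₂ = 65710000 N, ΣAE = 67100000 N.
σ₁ = P·E₁/ΣAE = 26900·2120/67100000 = 0.8499 MPa.

0.850 MPa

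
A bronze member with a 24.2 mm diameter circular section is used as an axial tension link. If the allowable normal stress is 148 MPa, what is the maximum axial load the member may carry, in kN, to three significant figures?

A = 460 mm².
P_max = σ_allow · A = 148 · 460 = 68070 N = 68.07 kN.

68.1 kN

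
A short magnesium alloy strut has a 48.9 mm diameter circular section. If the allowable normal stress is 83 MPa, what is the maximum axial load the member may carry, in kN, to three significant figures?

A = 1878 mm².
P_max = σ_allow · A = 83 · 1878 = 155900 N = 155.9 kN.

156 kN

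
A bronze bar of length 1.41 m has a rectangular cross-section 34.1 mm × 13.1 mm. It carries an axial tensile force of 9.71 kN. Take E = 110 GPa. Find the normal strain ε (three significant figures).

A = 446.7 mm².
σ = N/A = 21.74 MPa; ε = σ/E = 21.74/110000 = 1.976e-04.

1.98e-04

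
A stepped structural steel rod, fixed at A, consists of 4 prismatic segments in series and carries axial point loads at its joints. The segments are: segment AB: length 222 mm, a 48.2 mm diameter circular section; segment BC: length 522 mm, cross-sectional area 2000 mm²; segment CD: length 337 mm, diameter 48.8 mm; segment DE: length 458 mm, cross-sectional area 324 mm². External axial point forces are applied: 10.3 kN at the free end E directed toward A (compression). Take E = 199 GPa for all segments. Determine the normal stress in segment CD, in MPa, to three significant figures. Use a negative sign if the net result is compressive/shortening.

-5.51 MPa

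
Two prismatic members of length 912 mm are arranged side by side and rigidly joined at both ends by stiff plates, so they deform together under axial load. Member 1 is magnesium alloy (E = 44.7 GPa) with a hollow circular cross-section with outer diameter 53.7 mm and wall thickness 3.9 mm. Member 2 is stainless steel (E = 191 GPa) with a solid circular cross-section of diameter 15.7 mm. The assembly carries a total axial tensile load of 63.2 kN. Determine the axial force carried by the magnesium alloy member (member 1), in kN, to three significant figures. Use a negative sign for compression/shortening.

A_1 = 610.2 mm².
A_2 = 193.6 mm².
Equal strain + equilibrium ⇒ each member carries load in proportion to AE: A₁E₁ = 27270000 N, A₂E₂ = 36980000 N, ΣAE = 64250000 N.
F₁ = P·A₁E₁/ΣAE = 63200·27270000/64250000 = 26830 N.

26.8 kN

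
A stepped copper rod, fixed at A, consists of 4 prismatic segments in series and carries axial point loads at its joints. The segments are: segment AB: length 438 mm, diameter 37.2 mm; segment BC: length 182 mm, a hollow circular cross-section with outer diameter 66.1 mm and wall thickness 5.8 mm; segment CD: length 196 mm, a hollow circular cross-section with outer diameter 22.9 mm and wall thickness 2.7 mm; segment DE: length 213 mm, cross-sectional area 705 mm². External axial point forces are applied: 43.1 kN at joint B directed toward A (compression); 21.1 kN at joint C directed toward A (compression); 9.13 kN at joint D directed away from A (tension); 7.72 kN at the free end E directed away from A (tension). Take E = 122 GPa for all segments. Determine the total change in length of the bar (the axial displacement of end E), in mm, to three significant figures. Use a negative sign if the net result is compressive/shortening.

Internal axial forces (sectioning from the free end, tension +): N_DE = 7.72 kN, N_CD = 16.85 kN, N_BC = -4.25 kN, N_AB = -47.35 kN.
A_AB = 1087 mm².
A_BC = 1099 mm².
A_CD = 171.3 mm².
δ_AB = -47350·438/(1087·122000) = -0.1564 mm
δ_BC = -4250·182/(1099·122000) = -0.00577 mm
δ_CD = 16850·196/(171.3·122000) = 0.158 mm
δ_DE = 7720·213/(705·122000) = 0.01912 mm
δ = Σδ_i = 0.01493 mm.

0.0149 mm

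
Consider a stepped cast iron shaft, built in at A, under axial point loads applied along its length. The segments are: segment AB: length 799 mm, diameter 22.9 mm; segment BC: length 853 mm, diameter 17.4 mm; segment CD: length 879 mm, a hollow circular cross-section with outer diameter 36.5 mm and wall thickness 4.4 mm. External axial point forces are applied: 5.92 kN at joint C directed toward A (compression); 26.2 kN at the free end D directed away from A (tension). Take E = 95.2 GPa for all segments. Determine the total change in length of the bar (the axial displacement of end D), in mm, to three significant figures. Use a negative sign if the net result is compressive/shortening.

Internal axial forces (sectioning from the free end, tension +): N_CD = 26.2 kN, N_BC = 20.28 kN, N_AB = 20.28 kN.
A_AB = 411.9 mm².
A_BC = 237.8 mm².
A_CD = 443.7 mm².
δ_AB = 20280·799/(411.9·95200) = 0.4133 mm
δ_BC = 20280·853/(237.8·95200) = 0.7642 mm
δ_CD = 26200·879/(443.7·95200) = 0.5452 mm
δ = Σδ_i = 1.723 mm.

1.72 mm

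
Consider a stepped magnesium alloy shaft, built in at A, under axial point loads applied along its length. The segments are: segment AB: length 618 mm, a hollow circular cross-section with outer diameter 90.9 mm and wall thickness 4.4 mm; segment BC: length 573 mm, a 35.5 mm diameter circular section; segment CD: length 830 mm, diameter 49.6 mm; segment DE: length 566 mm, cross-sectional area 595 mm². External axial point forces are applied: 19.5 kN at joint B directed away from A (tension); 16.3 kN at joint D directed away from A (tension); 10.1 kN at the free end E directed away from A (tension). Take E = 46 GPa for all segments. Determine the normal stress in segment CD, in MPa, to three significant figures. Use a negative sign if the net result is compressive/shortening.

13.7 MPa

Internal axial forces (sectioning from the free end, tension +): N_DE = 10.1 kN, N_CD = 26.4 kN, N_BC = 26.4 kN, N_AB = 45.9 kN.
A_CD = 1932 mm².
σ_CD = N_CD/A_CD = 26400/1932 = 13.66 MPa.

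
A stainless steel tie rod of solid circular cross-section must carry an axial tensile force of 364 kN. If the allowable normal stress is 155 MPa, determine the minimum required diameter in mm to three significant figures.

Required area A ≥ P/σ_allow = 364000/155 = 2348 mm².
For a solid circular section, d ≥ √(4A/π) = 54.68 mm.

54.7 mm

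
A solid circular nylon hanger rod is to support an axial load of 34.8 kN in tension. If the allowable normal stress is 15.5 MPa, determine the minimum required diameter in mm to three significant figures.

Required area A ≥ P/σ_allow = 34800/15.5 = 2245 mm².
For a solid circular section, d ≥ √(4A/π) = 53.47 mm.

53.5 mm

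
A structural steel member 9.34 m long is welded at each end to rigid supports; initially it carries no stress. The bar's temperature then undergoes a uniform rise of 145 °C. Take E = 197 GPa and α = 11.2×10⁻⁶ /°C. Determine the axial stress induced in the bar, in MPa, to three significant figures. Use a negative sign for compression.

-320 MPa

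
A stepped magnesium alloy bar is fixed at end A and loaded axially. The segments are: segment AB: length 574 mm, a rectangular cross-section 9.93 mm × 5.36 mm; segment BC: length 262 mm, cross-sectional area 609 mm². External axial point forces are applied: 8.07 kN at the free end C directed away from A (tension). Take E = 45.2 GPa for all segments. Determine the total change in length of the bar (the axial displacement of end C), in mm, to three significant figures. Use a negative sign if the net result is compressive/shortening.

Internal axial forces (sectioning from the free end, tension +): N_BC = 8.07 kN, N_AB = 8.07 kN.
A_AB = 53.22 mm².
δ_AB = 8070·574/(53.22·45200) = 1.925 mm
δ_BC = 8070·262/(609·45200) = 0.07681 mm
δ = Σδ_i = 2.002 mm.

2.00 mm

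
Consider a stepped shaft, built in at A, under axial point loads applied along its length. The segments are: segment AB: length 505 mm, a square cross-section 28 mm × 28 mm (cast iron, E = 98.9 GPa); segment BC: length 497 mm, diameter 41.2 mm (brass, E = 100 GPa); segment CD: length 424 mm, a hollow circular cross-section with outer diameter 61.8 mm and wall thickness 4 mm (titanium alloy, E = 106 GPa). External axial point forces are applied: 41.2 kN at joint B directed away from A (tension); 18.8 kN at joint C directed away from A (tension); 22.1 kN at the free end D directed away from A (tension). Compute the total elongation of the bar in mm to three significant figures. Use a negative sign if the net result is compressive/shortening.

Internal axial forces (sectioning from the free end, tension +): N_CD = 22.1 kN, N_BC = 40.9 kN, N_AB = 82.1 kN.
A_AB = 784 mm².
A_BC = 1333 mm².
A_CD = 726.3 mm².
δ_AB = 82100·505/(784·98900) = 0.5347 mm
δ_BC = 40900·497/(1333·100000) = 0.1525 mm
δ_CD = 22100·424/(726.3·106000) = 0.1217 mm
δ = Σδ_i = 0.8089 mm.

0.809 mm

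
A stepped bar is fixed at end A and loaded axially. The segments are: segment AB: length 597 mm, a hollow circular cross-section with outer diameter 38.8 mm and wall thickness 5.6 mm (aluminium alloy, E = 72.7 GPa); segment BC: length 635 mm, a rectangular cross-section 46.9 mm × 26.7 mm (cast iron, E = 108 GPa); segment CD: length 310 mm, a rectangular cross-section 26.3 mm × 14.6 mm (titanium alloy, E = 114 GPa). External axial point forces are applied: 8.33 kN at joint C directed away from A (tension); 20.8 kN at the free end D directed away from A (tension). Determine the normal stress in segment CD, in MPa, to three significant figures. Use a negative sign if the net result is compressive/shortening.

Internal axial forces (sectioning from the free end, tension +): N_CD = 20.8 kN, N_BC = 29.13 kN, N_AB = 29.13 kN.
A_CD = 384 mm².
σ_CD = N_CD/A_CD = 20800/384 = 54.17 MPa.

54.2 MPa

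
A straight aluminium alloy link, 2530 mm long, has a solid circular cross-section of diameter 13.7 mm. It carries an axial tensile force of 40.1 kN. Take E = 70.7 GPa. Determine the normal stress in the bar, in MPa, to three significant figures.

A = 147.4 mm².
σ = N/A = 40100/147.4 = 272 MPa.

272 MPa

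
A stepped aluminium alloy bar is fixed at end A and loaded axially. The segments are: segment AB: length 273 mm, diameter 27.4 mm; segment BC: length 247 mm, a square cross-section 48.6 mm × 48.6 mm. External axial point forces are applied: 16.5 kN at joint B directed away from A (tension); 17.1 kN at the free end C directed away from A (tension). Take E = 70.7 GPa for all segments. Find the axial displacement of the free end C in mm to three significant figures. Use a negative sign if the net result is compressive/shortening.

0.245 mm

Internal axial forces (sectioning from the free end, tension +): N_BC = 17.1 kN, N_AB = 33.6 kN.
A_AB = 589.6 mm².
A_BC = 2362 mm².
δ_AB = 33600·273/(589.6·70700) = 0.22 mm
δ_BC = 17100·247/(2362·70700) = 0.02529 mm
δ = Σδ_i = 0.2453 mm.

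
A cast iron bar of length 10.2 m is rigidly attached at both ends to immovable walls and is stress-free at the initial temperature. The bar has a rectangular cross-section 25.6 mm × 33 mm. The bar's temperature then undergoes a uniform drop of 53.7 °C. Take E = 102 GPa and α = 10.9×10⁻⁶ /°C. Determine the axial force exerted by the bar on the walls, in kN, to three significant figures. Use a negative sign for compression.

50.4 kN

Free thermal expansion αLΔT = 10.9e-6 · 10200 · -53.7 = -5.97 mm.
The walls impose strain ε = −(-5.97)/10200 = 5.8533e-04; σ = Eε = 102000 · 5.8533e-04 = 59.7 MPa.
Wall reaction R = σ·A = 59.7·844.8 = 50440 N = 50.44 kN.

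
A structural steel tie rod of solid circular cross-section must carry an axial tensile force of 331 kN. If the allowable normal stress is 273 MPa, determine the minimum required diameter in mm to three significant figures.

Required area A ≥ P/σ_allow = 331000/273 = 1212 mm².
For a solid circular section, d ≥ √(4A/π) = 39.29 mm.

39.3 mm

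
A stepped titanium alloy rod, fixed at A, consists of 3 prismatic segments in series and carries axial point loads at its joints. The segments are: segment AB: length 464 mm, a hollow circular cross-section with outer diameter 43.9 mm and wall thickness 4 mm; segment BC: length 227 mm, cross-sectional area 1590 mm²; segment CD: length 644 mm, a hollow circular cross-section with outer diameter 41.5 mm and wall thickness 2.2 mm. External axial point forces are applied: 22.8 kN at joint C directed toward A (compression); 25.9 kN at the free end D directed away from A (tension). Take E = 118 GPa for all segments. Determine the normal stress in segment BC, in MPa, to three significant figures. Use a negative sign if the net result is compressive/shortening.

Internal axial forces (sectioning from the free end, tension +): N_CD = 25.9 kN, N_BC = 3.1 kN, N_AB = 3.1 kN.
σ_BC = N_BC/A_BC = 3100/1590 = 1.95 MPa.

1.95 MPa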